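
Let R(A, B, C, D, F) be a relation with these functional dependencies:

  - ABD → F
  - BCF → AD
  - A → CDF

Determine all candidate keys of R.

AB; BCF

Attribute B never appears on the right-hand side of any dependency, so B must belong to every candidate key.
{B}⁺ = {B}, which is not all of the schema, so we must add further attributes.
{A, B}⁺: A→CDF adds C, D, F → {A, B, C, D, F}. Minimal: {B}⁺ = {B}; {A}⁺ = {A, C, D, F} — none reach the full schema.
{B, C, F}⁺: BCF→AD adds A, D → {A, B, C, D, F}. Minimal: {C, F}⁺ = {C, F}; {B, F}⁺ = {B, F}; {B, C}⁺ = {B, C} — none reach the full schema.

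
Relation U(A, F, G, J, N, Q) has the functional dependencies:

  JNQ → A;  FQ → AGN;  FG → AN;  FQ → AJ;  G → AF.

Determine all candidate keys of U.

Attribute Q never appears on the right-hand side of any dependency, so Q must belong to every candidate key.
{Q}⁺ = {Q}, which is not all of the schema, so we must add further attributes.
{F, Q}⁺: FQ→AGN adds A, G, N; FQ→AJ adds J → {A, F, G, J, N, Q}. Minimal: {Q}⁺ = {Q}; {F}⁺ = {F} — none reach the full schema.
{G, Q}⁺: G→AF adds A, F; FQ→AGN adds N; FQ→AJ adds J → {A, F, G, J, N, Q}. Minimal: {Q}⁺ = {Q}; {G}⁺ = {A, F, G, N} — none reach the full schema.

FQ; GQ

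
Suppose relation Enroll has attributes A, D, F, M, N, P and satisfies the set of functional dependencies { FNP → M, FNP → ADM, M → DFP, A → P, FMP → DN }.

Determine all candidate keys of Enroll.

{M}, {A, F, N}, {F, N, P}

{M}⁺: M→DFP adds D, F, P; FMP→DN adds N; FNP→ADM adds A → {A, D, F, M, N, P}.
{A, F, N}⁺: A→P adds P; FNP→M adds M; FNP→ADM adds D → {A, D, F, M, N, P}. Minimal: {F, N}⁺ = {F, N}; {A, N}⁺ = {A, N, P}; {A, F}⁺ = {A, F, P} — none reach the full schema.
{F, N, P}⁺: FNP→M adds M; FNP→ADM adds A, D → {A, D, F, M, N, P}. Minimal: {N, P}⁺ = {N, P}; {F, P}⁺ = {F, P}; {F, N}⁺ = {F, N} — none reach the full schema.
Any other superkey contains one of these as a subset, so there are no further candidate keys.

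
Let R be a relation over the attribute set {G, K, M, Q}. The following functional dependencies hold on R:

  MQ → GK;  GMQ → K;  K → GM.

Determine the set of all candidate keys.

{K, Q}, {M, Q}

Attribute Q never appears on the right-hand side of any dependency, so Q must belong to every candidate key.
{Q}⁺ = {Q}, which is not all of the schema, so we must add further attributes.
{K, Q}⁺: K→GM adds G, M → {G, K, M, Q}. Minimal: {Q}⁺ = {Q}; {K}⁺ = {G, K, M} — none reach the full schema.
{M, Q}⁺: MQ→GK adds G, K → {G, K, M, Q}. Minimal: {Q}⁺ = {Q}; {M}⁺ = {M} — none reach the full schema.
Any other superkey contains one of these as a subset, so there are no further candidate keys.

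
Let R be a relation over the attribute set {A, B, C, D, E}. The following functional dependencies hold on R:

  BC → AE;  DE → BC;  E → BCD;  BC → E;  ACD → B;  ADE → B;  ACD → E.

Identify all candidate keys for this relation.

{E}⁺: E→BCD adds B, C, D; BC→AE adds A → {A, B, C, D, E}.
{B, C}⁺: BC→AE adds A, E; E→BCD adds D → {A, B, C, D, E}. Minimal: {C}⁺ = {C}; {B}⁺ = {B} — none reach the full schema.
{A, C, D}⁺: ACD→B adds B; ACD→E adds E → {A, B, C, D, E}. Minimal: {C, D}⁺ = {C, D}; {A, D}⁺ = {A, D}; {A, C}⁺ = {A, C} — none reach the full schema.
Any other superkey contains one of these as a subset, so there are no further candidate keys.

E; BC; ACD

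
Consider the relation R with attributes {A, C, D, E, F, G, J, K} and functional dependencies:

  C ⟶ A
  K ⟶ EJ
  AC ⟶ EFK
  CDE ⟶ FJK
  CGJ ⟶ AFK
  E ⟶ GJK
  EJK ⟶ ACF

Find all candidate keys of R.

CD; DE; DK

Attribute D never appears on the right-hand side of any dependency, so D must belong to every candidate key.
{D}⁺ = {D}, which is not all of the schema, so we must add further attributes.
{C, D}⁺: C→A adds A; AC→EFK adds E, F, K; CDE→FJK adds J; E→GJK adds G → {A, C, D, E, F, G, J, K}. Minimal: {D}⁺ = {D}; {C}⁺ = {A, C, E, F, G, J, K} — none reach the full schema.
{D, E}⁺: E→GJK adds G, J, K; EJK→ACF adds A, C, F → {A, C, D, E, F, G, J, K}. Minimal: {E}⁺ = {A, C, E, F, G, J, K}; {D}⁺ = {D} — none reach the full schema.
{D, K}⁺: K→EJ adds E, J; E→GJK adds G; EJK→ACF adds A, C, F → {A, C, D, E, F, G, J, K}. Minimal: {K}⁺ = {A, C, E, F, G, J, K}; {D}⁺ = {D} — none reach the full schema.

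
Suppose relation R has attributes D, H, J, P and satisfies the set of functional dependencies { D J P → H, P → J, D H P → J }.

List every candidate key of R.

Attributes D, P never appear on any right-hand side, so every candidate key must contain {D, P}.
{D, P}⁺ = {D, H, J, P}, which is all of the schema, so {D, P} is the only candidate key.

(D, P)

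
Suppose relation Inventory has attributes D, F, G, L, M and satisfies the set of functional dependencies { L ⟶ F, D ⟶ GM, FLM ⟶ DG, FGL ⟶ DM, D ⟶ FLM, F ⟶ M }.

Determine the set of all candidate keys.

{D}⁺: D→GM adds G, M; D→FLM adds F, L → {D, F, G, L, M}.
{L}⁺: L→F adds F; F→M adds M; FLM→DG adds D, G → {D, F, G, L, M}.

{D}, {L}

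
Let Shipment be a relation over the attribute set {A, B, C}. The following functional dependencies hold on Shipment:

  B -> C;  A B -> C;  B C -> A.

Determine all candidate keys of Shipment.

{B}

{B}⁺: B→C adds C; BC→A adds A → {A, B, C}.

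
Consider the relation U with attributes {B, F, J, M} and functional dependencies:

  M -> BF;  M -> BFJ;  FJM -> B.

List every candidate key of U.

Attribute M never appears on the right-hand side of any dependency, so M must belong to every candidate key.
{M}⁺ = {B, F, J, M}, which is all of the schema, so {M} is the only candidate key.

{M}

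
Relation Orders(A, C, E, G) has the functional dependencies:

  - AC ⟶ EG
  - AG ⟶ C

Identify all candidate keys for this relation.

Attribute A never appears on the right-hand side of any dependency, so A must belong to every candidate key.
{A}⁺ = {A}, which is not all of the schema, so we must add further attributes.
{A, C}⁺: AC→EG adds E, G → {A, C, E, G}.
{A, G}⁺: AG→C adds C; AC→EG adds E → {A, C, E, G}.

{A, C}, {A, G}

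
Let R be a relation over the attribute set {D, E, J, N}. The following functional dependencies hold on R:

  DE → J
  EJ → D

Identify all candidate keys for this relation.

{D, E, N}, {E, J, N}

Attributes E, N never appear on any right-hand side, so every candidate key must contain {E, N}.
{E, N}⁺ = {E, N}, which is not all of the schema, so we must add further attributes.
{D, E, N}⁺: DE→J adds J → {D, E, J, N}. Minimal: {E, N}⁺ = {E, N}; {D, N}⁺ = {D, N}; {D, E}⁺ = {D, E, J} — none reach the full schema.
{E, J, N}⁺: EJ→D adds D → {D, E, J, N}. Minimal: {J, N}⁺ = {J, N}; {E, N}⁺ = {E, N}; {E, J}⁺ = {D, E, J} — none reach the full schema.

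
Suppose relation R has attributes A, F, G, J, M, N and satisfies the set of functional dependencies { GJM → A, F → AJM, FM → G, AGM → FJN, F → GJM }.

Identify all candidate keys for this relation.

{F}⁺: F→AJM adds A, J, M; FM→G adds G; AGM→FJN adds N → {A, F, G, J, M, N}.
{A, G, M}⁺: AGM→FJN adds F, J, N → {A, F, G, J, M, N}. Minimal: {G, M}⁺ = {G, M}; {A, M}⁺ = {A, M}; {A, G}⁺ = {A, G} — none reach the full schema.
{G, J, M}⁺: GJM→A adds A; AGM→FJN adds F, N → {A, F, G, J, M, N}. Minimal: {J, M}⁺ = {J, M}; {G, M}⁺ = {G, M}; {G, J}⁺ = {G, J} — none reach the full schema.
Any other superkey contains one of these as a subset, so there are no further candidate keys.

{F}, {A, G, M}, {G, J, M}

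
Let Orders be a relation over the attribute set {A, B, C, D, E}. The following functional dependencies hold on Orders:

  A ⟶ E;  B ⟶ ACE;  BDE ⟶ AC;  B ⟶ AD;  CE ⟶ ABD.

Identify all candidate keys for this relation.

{B}⁺: B→ACE adds A, C, E; B→AD adds D → {A, B, C, D, E}.
{A, C}⁺: A→E adds E; CE→ABD adds B, D → {A, B, C, D, E}. Minimal: {C}⁺ = {C}; {A}⁺ = {A, E} — none reach the full schema.
{C, E}⁺: CE→ABD adds A, B, D → {A, B, C, D, E}. Minimal: {E}⁺ = {E}; {C}⁺ = {C} — none reach the full schema.

{B}, {A, C}, {C, E}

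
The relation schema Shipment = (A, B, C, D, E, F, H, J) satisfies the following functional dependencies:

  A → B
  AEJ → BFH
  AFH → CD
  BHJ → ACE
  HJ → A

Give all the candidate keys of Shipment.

HJ, AEJ

Attribute J never appears on the right-hand side of any dependency, so J must belong to every candidate key.
{J}⁺ = {J}, which is not all of the schema, so we must add further attributes.
{H, J}⁺: HJ→A adds A; A→B adds B; BHJ→ACE adds C, E; AEJ→BFH adds F; AFH→CD adds D → {A, B, C, D, E, F, H, J}. Minimal: {J}⁺ = {J}; {H}⁺ = {H} — none reach the full schema.
{A, E, J}⁺: A→B adds B; AEJ→BFH adds F, H; AFH→CD adds C, D → {A, B, C, D, E, F, H, J}. Minimal: {E, J}⁺ = {E, J}; {A, J}⁺ = {A, B, J}; {A, E}⁺ = {A, B, E} — none reach the full schema.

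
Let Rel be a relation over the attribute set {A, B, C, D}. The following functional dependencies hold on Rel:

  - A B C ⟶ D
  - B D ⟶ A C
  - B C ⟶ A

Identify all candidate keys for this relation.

Attribute B never appears on the right-hand side of any dependency, so B must belong to every candidate key.
{B}⁺ = {B}, which is not all of the schema, so we must add further attributes.
{B, C}⁺: BC→A adds A; ABC→D adds D → {A, B, C, D}. Minimal: {C}⁺ = {C}; {B}⁺ = {B} — none reach the full schema.
{B, D}⁺: BD→AC adds A, C → {A, B, C, D}. Minimal: {D}⁺ = {D}; {B}⁺ = {B} — none reach the full schema.

{B, C}, {B, D}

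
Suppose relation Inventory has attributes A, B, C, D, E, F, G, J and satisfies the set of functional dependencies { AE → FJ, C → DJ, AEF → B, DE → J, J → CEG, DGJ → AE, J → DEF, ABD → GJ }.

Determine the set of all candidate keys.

{C}⁺: C→DJ adds D, J; J→CEG adds E, G; DGJ→AE adds A; J→DEF adds F; AEF→B adds B → {A, B, C, D, E, F, G, J}.
{J}⁺: J→CEG adds C, E, G; J→DEF adds D, F; DGJ→AE adds A; AEF→B adds B → {A, B, C, D, E, F, G, J}.
{A, E}⁺: AE→FJ adds F, J; AEF→B adds B; J→CEG adds C, G; J→DEF adds D → {A, B, C, D, E, F, G, J}.
{D, E}⁺: DE→J adds J; J→CEG adds C, G; DGJ→AE adds A; J→DEF adds F; AEF→B adds B → {A, B, C, D, E, F, G, J}.
{A, B, D}⁺: ABD→GJ adds G, J; J→CEG adds C, E; J→DEF adds F → {A, B, C, D, E, F, G, J}.
Any other superkey contains one of these as a subset, so there are no further candidate keys.

C, J, AE, DE, ABD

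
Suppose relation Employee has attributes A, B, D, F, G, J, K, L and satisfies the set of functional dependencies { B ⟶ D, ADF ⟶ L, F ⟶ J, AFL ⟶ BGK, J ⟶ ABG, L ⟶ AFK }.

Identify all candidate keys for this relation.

{F}⁺: F→J adds J; J→ABG adds A, B, G; B→D adds D; ADF→L adds L; AFL→BGK adds K → {A, B, D, F, G, J, K, L}.
{L}⁺: L→AFK adds A, F, K; F→J adds J; AFL→BGK adds B, G; B→D adds D → {A, B, D, F, G, J, K, L}.

(F), (L)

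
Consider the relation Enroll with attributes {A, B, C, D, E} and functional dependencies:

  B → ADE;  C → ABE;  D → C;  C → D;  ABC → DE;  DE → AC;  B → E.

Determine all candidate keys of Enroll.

{B}⁺: B→ADE adds A, D, E; D→C adds C → {A, B, C, D, E}.
{C}⁺: C→ABE adds A, B, E; C→D adds D → {A, B, C, D, E}.
{D}⁺: D→C adds C; C→ABE adds A, B, E → {A, B, C, D, E}.
Any other superkey contains one of these as a subset, so there are no further candidate keys.

{B}, {C}, {D}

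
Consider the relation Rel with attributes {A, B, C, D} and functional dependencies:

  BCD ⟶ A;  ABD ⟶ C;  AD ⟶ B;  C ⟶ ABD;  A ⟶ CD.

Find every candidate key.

A, C

{A}⁺: A→CD adds C, D; AD→B adds B → {A, B, C, D}.
{C}⁺: C→ABD adds A, B, D → {A, B, C, D}.
Any other superkey contains one of these as a subset, so there are no further candidate keys.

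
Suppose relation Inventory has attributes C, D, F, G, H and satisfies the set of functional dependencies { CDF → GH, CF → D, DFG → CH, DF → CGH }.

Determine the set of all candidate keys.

(C, F), (D, F)

Attribute F never appears on the right-hand side of any dependency, so F must belong to every candidate key.
{F}⁺ = {F}, which is not all of the schema, so we must add further attributes.
{C, F}⁺: CF→D adds D; DF→CGH adds G, H → {C, D, F, G, H}. Minimal: {F}⁺ = {F}; {C}⁺ = {C} — none reach the full schema.
{D, F}⁺: DF→CGH adds C, G, H → {C, D, F, G, H}. Minimal: {F}⁺ = {F}; {D}⁺ = {D} — none reach the full schema.
Any other superkey contains one of these as a subset, so there are no further candidate keys.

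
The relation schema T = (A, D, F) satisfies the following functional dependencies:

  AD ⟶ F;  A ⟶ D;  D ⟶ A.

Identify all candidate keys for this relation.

{A}, {D}

{A}⁺: A→D adds D; AD→F adds F → {A, D, F}.
{D}⁺: D→A adds A; AD→F adds F → {A, D, F}.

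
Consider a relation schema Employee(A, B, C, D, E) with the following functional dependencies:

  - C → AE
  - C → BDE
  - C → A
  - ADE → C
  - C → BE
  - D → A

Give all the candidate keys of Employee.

(C), (D, E)

{C}⁺: C→AE adds A, E; C→BDE adds B, D → {A, B, C, D, E}.
{D, E}⁺: D→A adds A; ADE→C adds C; C→BE adds B → {A, B, C, D, E}. Minimal: {E}⁺ = {E}; {D}⁺ = {A, D} — none reach the full schema.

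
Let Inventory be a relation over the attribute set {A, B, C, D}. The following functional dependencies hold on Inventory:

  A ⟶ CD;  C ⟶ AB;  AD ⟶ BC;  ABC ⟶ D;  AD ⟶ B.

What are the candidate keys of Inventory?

{A}, {C}

{A}⁺: A→CD adds C, D; C→AB adds B → {A, B, C, D}.
{C}⁺: C→AB adds A, B; ABC→D adds D → {A, B, C, D}.
Any other superkey contains one of these as a subset, so there are no further candidate keys.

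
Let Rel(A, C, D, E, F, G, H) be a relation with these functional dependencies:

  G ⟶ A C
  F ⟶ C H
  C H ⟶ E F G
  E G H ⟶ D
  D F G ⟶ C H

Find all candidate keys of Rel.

{F}, {C, H}, {G, H}

{F}⁺: F→CH adds C, H; CH→EFG adds E, G; EGH→D adds D; G→AC adds A → {A, C, D, E, F, G, H}.
{C, H}⁺: CH→EFG adds E, F, G; EGH→D adds D; G→AC adds A → {A, C, D, E, F, G, H}.
{G, H}⁺: G→AC adds A, C; CH→EFG adds E, F; EGH→D adds D → {A, C, D, E, F, G, H}.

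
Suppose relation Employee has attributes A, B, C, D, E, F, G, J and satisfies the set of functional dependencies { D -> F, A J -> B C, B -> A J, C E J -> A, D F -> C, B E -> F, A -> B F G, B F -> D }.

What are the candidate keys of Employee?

(A, E), (B, E), (C, E, J), (D, E, J)

Attribute E never appears on the right-hand side of any dependency, so E must belong to every candidate key.
{E}⁺ = {E}, which is not all of the schema, so we must add further attributes.
{A, E}⁺: A→BFG adds B, F, G; BF→D adds D; B→AJ adds J; DF→C adds C → {A, B, C, D, E, F, G, J}. Minimal: {E}⁺ = {E}; {A}⁺ = {A, B, C, D, F, G, J} — none reach the full schema.
{B, E}⁺: B→AJ adds A, J; BE→F adds F; A→BFG adds G; BF→D adds D; AJ→BC adds C → {A, B, C, D, E, F, G, J}. Minimal: {E}⁺ = {E}; {B}⁺ = {A, B, C, D, F, G, J} — none reach the full schema.
{C, E, J}⁺: CEJ→A adds A; A→BFG adds B, F, G; BF→D adds D → {A, B, C, D, E, F, G, J}. Minimal: {E, J}⁺ = {E, J}; {C, J}⁺ = {C, J}; {C, E}⁺ = {C, E} — none reach the full schema.
{D, E, J}⁺: D→F adds F; DF→C adds C; CEJ→A adds A; A→BFG adds B, G → {A, B, C, D, E, F, G, J}. Minimal: {E, J}⁺ = {E, J}; {D, J}⁺ = {C, D, F, J}; {D, E}⁺ = {C, D, E, F} — none reach the full schema.
Any other superkey contains one of these as a subset, so there are no further candidate keys.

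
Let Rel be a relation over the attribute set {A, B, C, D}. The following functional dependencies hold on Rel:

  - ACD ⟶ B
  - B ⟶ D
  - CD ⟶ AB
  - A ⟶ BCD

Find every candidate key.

{A}⁺: A→BCD adds B, C, D → {A, B, C, D}.
{B, C}⁺: B→D adds D; CD→AB adds A → {A, B, C, D}. Minimal: {C}⁺ = {C}; {B}⁺ = {B, D} — none reach the full schema.
{C, D}⁺: CD→AB adds A, B → {A, B, C, D}. Minimal: {D}⁺ = {D}; {C}⁺ = {C} — none reach the full schema.
Any other superkey contains one of these as a subset, so there are no further candidate keys.

A, BC, CD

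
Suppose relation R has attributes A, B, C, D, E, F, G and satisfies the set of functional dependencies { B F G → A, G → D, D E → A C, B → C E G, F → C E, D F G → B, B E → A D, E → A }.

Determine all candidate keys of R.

(B, F), (F, G)

Attribute F never appears on the right-hand side of any dependency, so F must belong to every candidate key.
{F}⁺ = {A, C, E, F}, which is not all of the schema, so we must add further attributes.
{B, F}⁺: B→CEG adds C, E, G; BE→AD adds A, D → {A, B, C, D, E, F, G}.
{F, G}⁺: G→D adds D; F→CE adds C, E; DFG→B adds B; BE→AD adds A → {A, B, C, D, E, F, G}.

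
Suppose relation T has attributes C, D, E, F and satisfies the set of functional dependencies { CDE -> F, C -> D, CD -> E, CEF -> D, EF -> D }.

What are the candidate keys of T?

{C}

Attribute C never appears on the right-hand side of any dependency, so C must belong to every candidate key.
{C}⁺ = {C, D, E, F}, which is all of the schema, so {C} is the only candidate key.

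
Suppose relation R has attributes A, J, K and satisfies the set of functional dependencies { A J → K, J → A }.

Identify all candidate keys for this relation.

{J}

Attribute J never appears on the right-hand side of any dependency, so J must belong to every candidate key.
{J}⁺ = {A, J, K}, which is all of the schema, so {J} is the only candidate key.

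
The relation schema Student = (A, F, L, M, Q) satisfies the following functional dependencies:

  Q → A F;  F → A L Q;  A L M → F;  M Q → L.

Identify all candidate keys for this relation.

{F, M}, {M, Q}, {A, L, M}

Attribute M never appears on the right-hand side of any dependency, so M must belong to every candidate key.
{M}⁺ = {M}, which is not all of the schema, so we must add further attributes.
{F, M}⁺: F→ALQ adds A, L, Q → {A, F, L, M, Q}. Minimal: {M}⁺ = {M}; {F}⁺ = {A, F, L, Q} — none reach the full schema.
{M, Q}⁺: Q→AF adds A, F; F→ALQ adds L → {A, F, L, M, Q}. Minimal: {Q}⁺ = {A, F, L, Q}; {M}⁺ = {M} — none reach the full schema.
{A, L, M}⁺: ALM→F adds F; F→ALQ adds Q → {A, F, L, M, Q}. Minimal: {L, M}⁺ = {L, M}; {A, M}⁺ = {A, M}; {A, L}⁺ = {A, L} — none reach the full schema.
Any other superkey contains one of these as a subset, so there are no further candidate keys.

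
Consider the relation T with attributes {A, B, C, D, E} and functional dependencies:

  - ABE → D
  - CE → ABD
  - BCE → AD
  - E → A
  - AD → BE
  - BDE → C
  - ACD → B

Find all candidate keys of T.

{A, D}⁺: AD→BE adds B, E; BDE→C adds C → {A, B, C, D, E}. Minimal: {D}⁺ = {D}; {A}⁺ = {A} — none reach the full schema.
{B, E}⁺: E→A adds A; ABE→D adds D; BDE→C adds C → {A, B, C, D, E}. Minimal: {E}⁺ = {A, E}; {B}⁺ = {B} — none reach the full schema.
{C, E}⁺: CE→ABD adds A, B, D → {A, B, C, D, E}. Minimal: {E}⁺ = {A, E}; {C}⁺ = {C} — none reach the full schema.
{D, E}⁺: E→A adds A; AD→BE adds B; BDE→C adds C → {A, B, C, D, E}. Minimal: {E}⁺ = {A, E}; {D}⁺ = {D} — none reach the full schema.
Any other superkey contains one of these as a subset, so there are no further candidate keys.

AD; BE; CE; DE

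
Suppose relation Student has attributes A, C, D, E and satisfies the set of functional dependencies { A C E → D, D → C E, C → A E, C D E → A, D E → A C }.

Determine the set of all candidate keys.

{C}, {D}

{C}⁺: C→AE adds A, E; ACE→D adds D → {A, C, D, E}.
{D}⁺: D→CE adds C, E; C→AE adds A → {A, C, D, E}.
Any other superkey contains one of these as a subset, so there are no further candidate keys.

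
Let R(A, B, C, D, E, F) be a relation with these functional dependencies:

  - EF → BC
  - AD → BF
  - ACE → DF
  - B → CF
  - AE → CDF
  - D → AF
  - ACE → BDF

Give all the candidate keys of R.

{A, E}⁺: AE→CDF adds C, D, F; ACE→BDF adds B → {A, B, C, D, E, F}. Minimal: {E}⁺ = {E}; {A}⁺ = {A} — none reach the full schema.
{D, E}⁺: D→AF adds A, F; EF→BC adds B, C → {A, B, C, D, E, F}. Minimal: {E}⁺ = {E}; {D}⁺ = {A, B, C, D, F} — none reach the full schema.
Any other superkey contains one of these as a subset, so there are no further candidate keys.

{A, E}, {D, E}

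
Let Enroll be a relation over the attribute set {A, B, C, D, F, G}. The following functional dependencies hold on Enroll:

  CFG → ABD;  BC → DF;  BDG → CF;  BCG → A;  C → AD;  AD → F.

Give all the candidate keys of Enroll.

{C, G}, {B, D, G}

Attribute G never appears on the right-hand side of any dependency, so G must belong to every candidate key.
{G}⁺ = {G}, which is not all of the schema, so we must add further attributes.
{C, G}⁺: C→AD adds A, D; AD→F adds F; CFG→ABD adds B → {A, B, C, D, F, G}. Minimal: {G}⁺ = {G}; {C}⁺ = {A, C, D, F} — none reach the full schema.
{B, D, G}⁺: BDG→CF adds C, F; BCG→A adds A → {A, B, C, D, F, G}. Minimal: {D, G}⁺ = {D, G}; {B, G}⁺ = {B, G}; {B, D}⁺ = {B, D} — none reach the full schema.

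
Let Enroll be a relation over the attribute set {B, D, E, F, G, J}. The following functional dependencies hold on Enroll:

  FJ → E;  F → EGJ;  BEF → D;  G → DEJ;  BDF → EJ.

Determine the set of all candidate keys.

(B, F)

Attributes B, F never appear on any right-hand side, so every candidate key must contain {B, F}.
{B, F}⁺ = {B, D, E, F, G, J}, which is all of the schema, so {B, F} is the only candidate key.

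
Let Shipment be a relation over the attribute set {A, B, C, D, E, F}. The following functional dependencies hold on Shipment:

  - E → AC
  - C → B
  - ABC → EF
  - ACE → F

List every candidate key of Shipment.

DE; ACD

Attribute D never appears on the right-hand side of any dependency, so D must belong to every candidate key.
{D}⁺ = {D}, which is not all of the schema, so we must add further attributes.
{D, E}⁺: E→AC adds A, C; C→B adds B; ABC→EF adds F → {A, B, C, D, E, F}.
{A, C, D}⁺: C→B adds B; ABC→EF adds E, F → {A, B, C, D, E, F}.
Any other superkey contains one of these as a subset, so there are no further candidate keys.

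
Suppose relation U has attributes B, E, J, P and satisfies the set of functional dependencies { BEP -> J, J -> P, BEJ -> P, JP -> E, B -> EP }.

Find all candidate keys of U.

{B}⁺: B→EP adds E, P; BEP→J adds J → {B, E, J, P}.

{B}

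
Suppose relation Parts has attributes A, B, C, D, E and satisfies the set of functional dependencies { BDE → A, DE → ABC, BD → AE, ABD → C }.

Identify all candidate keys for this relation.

(B, D), (D, E)

{B, D}⁺: BD→AE adds A, E; ABD→C adds C → {A, B, C, D, E}. Minimal: {D}⁺ = {D}; {B}⁺ = {B} — none reach the full schema.
{D, E}⁺: DE→ABC adds A, B, C → {A, B, C, D, E}. Minimal: {E}⁺ = {E}; {D}⁺ = {D} — none reach the full schema.
Any other superkey contains one of these as a subset, so there are no further candidate keys.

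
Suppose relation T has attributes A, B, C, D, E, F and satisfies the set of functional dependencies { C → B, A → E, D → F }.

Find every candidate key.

ACD

Attributes A, C, D never appear on any right-hand side, so every candidate key must contain {A, C, D}.
{A, C, D}⁺ = {A, B, C, D, E, F}, which is all of the schema, so {A, C, D} is the only candidate key.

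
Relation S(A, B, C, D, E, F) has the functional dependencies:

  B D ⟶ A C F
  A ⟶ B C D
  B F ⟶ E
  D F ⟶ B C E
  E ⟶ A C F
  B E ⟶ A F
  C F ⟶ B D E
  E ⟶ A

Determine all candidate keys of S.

{A}⁺: A→BCD adds B, C, D; BD→ACF adds F; BF→E adds E → {A, B, C, D, E, F}.
{E}⁺: E→ACF adds A, C, F; CF→BDE adds B, D → {A, B, C, D, E, F}.
{B, D}⁺: BD→ACF adds A, C, F; BF→E adds E → {A, B, C, D, E, F}.
{B, F}⁺: BF→E adds E; E→ACF adds A, C; CF→BDE adds D → {A, B, C, D, E, F}.
{C, F}⁺: CF→BDE adds B, D, E; E→A adds A → {A, B, C, D, E, F}.
{D, F}⁺: DF→BCE adds B, C, E; E→ACF adds A → {A, B, C, D, E, F}.
Any other superkey contains one of these as a subset, so there are no further candidate keys.

(A), (E), (B, D), (B, F), (C, F), (D, F)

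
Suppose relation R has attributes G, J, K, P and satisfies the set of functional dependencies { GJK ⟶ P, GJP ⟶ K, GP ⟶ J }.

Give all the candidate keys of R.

{G, P}⁺: GP→J adds J; GJP→K adds K → {G, J, K, P}. Minimal: {P}⁺ = {P}; {G}⁺ = {G} — none reach the full schema.
{G, J, K}⁺: GJK→P adds P → {G, J, K, P}. Minimal: {J, K}⁺ = {J, K}; {G, K}⁺ = {G, K}; {G, J}⁺ = {G, J} — none reach the full schema.

{G, P}; {G, J, K}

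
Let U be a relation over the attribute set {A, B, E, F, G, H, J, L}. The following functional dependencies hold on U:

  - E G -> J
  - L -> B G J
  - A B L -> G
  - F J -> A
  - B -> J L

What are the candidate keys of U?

{B, E, F, H}; {E, F, H, L}

Attributes E, F, H never appear on any right-hand side, so every candidate key must contain {E, F, H}.
{E, F, H}⁺ = {E, F, H}, which is not all of the schema, so we must add further attributes.
{B, E, F, H}⁺: B→JL adds J, L; L→BGJ adds G; FJ→A adds A → {A, B, E, F, G, H, J, L}. Minimal: {E, F, H}⁺ = {E, F, H}; {B, F, H}⁺ = {A, B, F, G, H, J, L}; {B, E, H}⁺ = {B, E, G, H, J, L}; … — none reach the full schema.
{E, F, H, L}⁺: L→BGJ adds B, G, J; FJ→A adds A → {A, B, E, F, G, H, J, L}. Minimal: {F, H, L}⁺ = {A, B, F, G, H, J, L}; {E, H, L}⁺ = {B, E, G, H, J, L}; {E, F, L}⁺ = {A, B, E, F, G, J, L}; … — none reach the full schema.
Any other superkey contains one of these as a subset, so there are no further candidate keys.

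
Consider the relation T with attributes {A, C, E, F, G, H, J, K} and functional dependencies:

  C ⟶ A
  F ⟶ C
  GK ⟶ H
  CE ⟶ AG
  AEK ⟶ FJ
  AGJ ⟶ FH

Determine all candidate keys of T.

Attributes E, K never appear on any right-hand side, so every candidate key must contain {E, K}.
{E, K}⁺ = {E, K}, which is not all of the schema, so we must add further attributes.
{A, E, K}⁺: AEK→FJ adds F, J; F→C adds C; CE→AG adds G; AGJ→FH adds H → {A, C, E, F, G, H, J, K}.
{C, E, K}⁺: C→A adds A; CE→AG adds G; AEK→FJ adds F, J; AGJ→FH adds H → {A, C, E, F, G, H, J, K}.
{E, F, K}⁺: F→C adds C; CE→AG adds A, G; AEK→FJ adds J; AGJ→FH adds H → {A, C, E, F, G, H, J, K}.
Any other superkey contains one of these as a subset, so there are no further candidate keys.

AEK, CEK, EFK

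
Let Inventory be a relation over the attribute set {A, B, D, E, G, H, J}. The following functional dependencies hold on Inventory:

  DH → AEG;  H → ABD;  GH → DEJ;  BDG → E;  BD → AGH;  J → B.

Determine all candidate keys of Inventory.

{H}⁺: H→ABD adds A, B, D; BD→AGH adds G; DH→AEG adds E; GH→DEJ adds J → {A, B, D, E, G, H, J}.
{B, D}⁺: BD→AGH adds A, G, H; DH→AEG adds E; GH→DEJ adds J → {A, B, D, E, G, H, J}. Minimal: {D}⁺ = {D}; {B}⁺ = {B} — none reach the full schema.
{D, J}⁺: J→B adds B; BD→AGH adds A, G, H; DH→AEG adds E → {A, B, D, E, G, H, J}. Minimal: {J}⁺ = {B, J}; {D}⁺ = {D} — none reach the full schema.

{H}, {B, D}, {D, J}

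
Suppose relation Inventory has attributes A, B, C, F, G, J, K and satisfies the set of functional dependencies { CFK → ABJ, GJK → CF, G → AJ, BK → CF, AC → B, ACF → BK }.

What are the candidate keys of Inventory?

Attribute G never appears on the right-hand side of any dependency, so G must belong to every candidate key.
{G}⁺ = {A, G, J}, which is not all of the schema, so we must add further attributes.
{G, K}⁺: G→AJ adds A, J; GJK→CF adds C, F; AC→B adds B → {A, B, C, F, G, J, K}.
{C, F, G}⁺: G→AJ adds A, J; AC→B adds B; ACF→BK adds K → {A, B, C, F, G, J, K}.

{G, K}, {C, F, G}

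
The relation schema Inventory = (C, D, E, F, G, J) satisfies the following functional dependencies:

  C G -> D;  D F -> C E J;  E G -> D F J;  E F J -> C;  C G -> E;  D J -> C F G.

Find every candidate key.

{C, G}⁺: CG→D adds D; CG→E adds E; EG→DFJ adds F, J → {C, D, E, F, G, J}. Minimal: {G}⁺ = {G}; {C}⁺ = {C} — none reach the full schema.
{D, F}⁺: DF→CEJ adds C, E, J; DJ→CFG adds G → {C, D, E, F, G, J}. Minimal: {F}⁺ = {F}; {D}⁺ = {D} — none reach the full schema.
{D, J}⁺: DJ→CFG adds C, F, G; DF→CEJ adds E → {C, D, E, F, G, J}. Minimal: {J}⁺ = {J}; {D}⁺ = {D} — none reach the full schema.
{E, G}⁺: EG→DFJ adds D, F, J; EFJ→C adds C → {C, D, E, F, G, J}. Minimal: {G}⁺ = {G}; {E}⁺ = {E} — none reach the full schema.
Any other superkey contains one of these as a subset, so there are no further candidate keys.

{C, G}, {D, F}, {D, J}, {E, G}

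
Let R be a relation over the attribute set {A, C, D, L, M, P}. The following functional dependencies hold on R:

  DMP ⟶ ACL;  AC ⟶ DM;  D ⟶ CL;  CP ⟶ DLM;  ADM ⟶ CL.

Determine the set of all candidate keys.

Attribute P never appears on the right-hand side of any dependency, so P must belong to every candidate key.
{P}⁺ = {P}, which is not all of the schema, so we must add further attributes.
{C, P}⁺: CP→DLM adds D, L, M; DMP→ACL adds A → {A, C, D, L, M, P}. Minimal: {P}⁺ = {P}; {C}⁺ = {C} — none reach the full schema.
{D, P}⁺: D→CL adds C, L; CP→DLM adds M; DMP→ACL adds A → {A, C, D, L, M, P}. Minimal: {P}⁺ = {P}; {D}⁺ = {C, D, L} — none reach the full schema.
Any other superkey contains one of these as a subset, so there are no further candidate keys.

(C, P), (D, P)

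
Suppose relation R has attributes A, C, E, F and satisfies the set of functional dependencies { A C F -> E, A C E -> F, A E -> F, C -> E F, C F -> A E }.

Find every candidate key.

C

Attribute C never appears on the right-hand side of any dependency, so C must belong to every candidate key.
{C}⁺ = {A, C, E, F}, which is all of the schema, so {C} is the only candidate key.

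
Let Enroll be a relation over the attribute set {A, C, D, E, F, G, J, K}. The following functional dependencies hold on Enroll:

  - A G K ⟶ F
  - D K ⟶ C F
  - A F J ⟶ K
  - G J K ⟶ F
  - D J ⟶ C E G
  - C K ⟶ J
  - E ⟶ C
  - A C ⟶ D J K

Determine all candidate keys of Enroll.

{A, C}; {A, E}; {A, D, J}; {A, D, K}

Attribute A never appears on the right-hand side of any dependency, so A must belong to every candidate key.
{A}⁺ = {A}, which is not all of the schema, so we must add further attributes.
{A, C}⁺: AC→DJK adds D, J, K; DK→CF adds F; DJ→CEG adds E, G → {A, C, D, E, F, G, J, K}.
{A, E}⁺: E→C adds C; AC→DJK adds D, J, K; DK→CF adds F; DJ→CEG adds G → {A, C, D, E, F, G, J, K}.
{A, D, J}⁺: DJ→CEG adds C, E, G; AC→DJK adds K; AGK→F adds F → {A, C, D, E, F, G, J, K}.
{A, D, K}⁺: DK→CF adds C, F; CK→J adds J; DJ→CEG adds E, G → {A, C, D, E, F, G, J, K}.
Any other superkey contains one of these as a subset, so there are no further candidate keys.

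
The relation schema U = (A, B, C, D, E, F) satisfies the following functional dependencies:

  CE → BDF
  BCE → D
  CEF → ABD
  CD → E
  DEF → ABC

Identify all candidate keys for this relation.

{C, D}⁺: CD→E adds E; CE→BDF adds B, F; CEF→ABD adds A → {A, B, C, D, E, F}. Minimal: {D}⁺ = {D}; {C}⁺ = {C} — none reach the full schema.
{C, E}⁺: CE→BDF adds B, D, F; CEF→ABD adds A → {A, B, C, D, E, F}. Minimal: {E}⁺ = {E}; {C}⁺ = {C} — none reach the full schema.
{D, E, F}⁺: DEF→ABC adds A, B, C → {A, B, C, D, E, F}. Minimal: {E, F}⁺ = {E, F}; {D, F}⁺ = {D, F}; {D, E}⁺ = {D, E} — none reach the full schema.

{C, D}, {C, E}, {D, E, F}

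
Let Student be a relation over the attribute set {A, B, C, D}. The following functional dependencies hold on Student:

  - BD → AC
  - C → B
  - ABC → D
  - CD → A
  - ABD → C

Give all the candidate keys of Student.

(A, C), (B, D), (C, D)

{A, C}⁺: C→B adds B; ABC→D adds D → {A, B, C, D}.
{B, D}⁺: BD→AC adds A, C → {A, B, C, D}.
{C, D}⁺: C→B adds B; CD→A adds A → {A, B, C, D}.
Any other superkey contains one of these as a subset, so there are no further candidate keys.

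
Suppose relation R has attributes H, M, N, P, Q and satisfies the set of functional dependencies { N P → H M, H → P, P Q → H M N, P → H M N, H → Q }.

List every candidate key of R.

H, P

{H}⁺: H→P adds P; P→HMN adds M, N; H→Q adds Q → {H, M, N, P, Q}.
{P}⁺: P→HMN adds H, M, N; H→Q adds Q → {H, M, N, P, Q}.
Any other superkey contains one of these as a subset, so there are no further candidate keys.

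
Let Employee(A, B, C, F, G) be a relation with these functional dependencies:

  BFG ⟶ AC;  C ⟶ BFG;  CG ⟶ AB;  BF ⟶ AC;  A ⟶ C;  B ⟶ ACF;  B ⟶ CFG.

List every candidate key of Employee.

A, B, C

{A}⁺: A→C adds C; C→BFG adds B, F, G → {A, B, C, F, G}.
{B}⁺: B→ACF adds A, C, F; B→CFG adds G → {A, B, C, F, G}.
{C}⁺: C→BFG adds B, F, G; CG→AB adds A → {A, B, C, F, G}.
Any other superkey contains one of these as a subset, so there are no further candidate keys.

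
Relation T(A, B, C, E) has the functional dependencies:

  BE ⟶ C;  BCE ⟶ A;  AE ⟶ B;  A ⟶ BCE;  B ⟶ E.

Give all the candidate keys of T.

{A}⁺: A→BCE adds B, C, E → {A, B, C, E}.
{B}⁺: B→E adds E; BE→C adds C; BCE→A adds A → {A, B, C, E}.
Any other superkey contains one of these as a subset, so there are no further candidate keys.

{A}, {B}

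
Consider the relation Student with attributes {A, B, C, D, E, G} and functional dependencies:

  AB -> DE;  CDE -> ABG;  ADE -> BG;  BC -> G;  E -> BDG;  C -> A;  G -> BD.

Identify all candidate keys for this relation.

BC, CE, CG

Attribute C never appears on the right-hand side of any dependency, so C must belong to every candidate key.
{C}⁺ = {A, C}, which is not all of the schema, so we must add further attributes.
{B, C}⁺: BC→G adds G; C→A adds A; G→BD adds D; AB→DE adds E → {A, B, C, D, E, G}.
{C, E}⁺: E→BDG adds B, D, G; C→A adds A → {A, B, C, D, E, G}.
{C, G}⁺: C→A adds A; G→BD adds B, D; AB→DE adds E → {A, B, C, D, E, G}.
Any other superkey contains one of these as a subset, so there are no further candidate keys.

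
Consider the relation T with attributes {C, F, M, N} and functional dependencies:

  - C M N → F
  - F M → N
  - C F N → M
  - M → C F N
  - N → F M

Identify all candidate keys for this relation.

{M}; {N}

{M}⁺: M→CFN adds C, F, N → {C, F, M, N}.
{N}⁺: N→FM adds F, M; M→CFN adds C → {C, F, M, N}.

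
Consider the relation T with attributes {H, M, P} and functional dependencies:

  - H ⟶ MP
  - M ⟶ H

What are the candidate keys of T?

{H}⁺: H→MP adds M, P → {H, M, P}.
{M}⁺: M→H adds H; H→MP adds P → {H, M, P}.
Any other superkey contains one of these as a subset, so there are no further candidate keys.

{H}, {M}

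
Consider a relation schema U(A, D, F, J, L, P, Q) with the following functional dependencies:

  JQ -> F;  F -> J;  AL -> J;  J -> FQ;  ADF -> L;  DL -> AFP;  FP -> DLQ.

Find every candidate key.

DL, FP, JP, ADF, ADJ, ALP

{D, L}⁺: DL→AFP adds A, F, P; FP→DLQ adds Q; F→J adds J → {A, D, F, J, L, P, Q}. Minimal: {L}⁺ = {L}; {D}⁺ = {D} — none reach the full schema.
{F, P}⁺: F→J adds J; J→FQ adds Q; FP→DLQ adds D, L; DL→AFP adds A → {A, D, F, J, L, P, Q}. Minimal: {P}⁺ = {P}; {F}⁺ = {F, J, Q} — none reach the full schema.
{J, P}⁺: J→FQ adds F, Q; FP→DLQ adds D, L; DL→AFP adds A → {A, D, F, J, L, P, Q}. Minimal: {P}⁺ = {P}; {J}⁺ = {F, J, Q} — none reach the full schema.
{A, D, F}⁺: F→J adds J; J→FQ adds Q; ADF→L adds L; DL→AFP adds P → {A, D, F, J, L, P, Q}. Minimal: {D, F}⁺ = {D, F, J, Q}; {A, F}⁺ = {A, F, J, Q}; {A, D}⁺ = {A, D} — none reach the full schema.
{A, D, J}⁺: J→FQ adds F, Q; ADF→L adds L; DL→AFP adds P → {A, D, F, J, L, P, Q}. Minimal: {D, J}⁺ = {D, F, J, Q}; {A, J}⁺ = {A, F, J, Q}; {A, D}⁺ = {A, D} — none reach the full schema.
{A, L, P}⁺: AL→J adds J; J→FQ adds F, Q; FP→DLQ adds D → {A, D, F, J, L, P, Q}. Minimal: {L, P}⁺ = {L, P}; {A, P}⁺ = {A, P}; {A, L}⁺ = {A, F, J, L, Q} — none reach the full schema.
Any other superkey contains one of these as a subset, so there are no further candidate keys.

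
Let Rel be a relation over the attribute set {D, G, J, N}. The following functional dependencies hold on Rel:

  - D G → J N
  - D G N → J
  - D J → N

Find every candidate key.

{D, G}

Attributes D, G never appear on any right-hand side, so every candidate key must contain {D, G}.
{D, G}⁺ = {D, G, J, N}, which is all of the schema, so {D, G} is the only candidate key.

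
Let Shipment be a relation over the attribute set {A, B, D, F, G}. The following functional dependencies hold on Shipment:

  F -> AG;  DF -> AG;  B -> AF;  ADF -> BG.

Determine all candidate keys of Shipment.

Attribute D never appears on the right-hand side of any dependency, so D must belong to every candidate key.
{D}⁺ = {D}, which is not all of the schema, so we must add further attributes.
{B, D}⁺: B→AF adds A, F; ADF→BG adds G → {A, B, D, F, G}. Minimal: {D}⁺ = {D}; {B}⁺ = {A, B, F, G} — none reach the full schema.
{D, F}⁺: F→AG adds A, G; ADF→BG adds B → {A, B, D, F, G}. Minimal: {F}⁺ = {A, F, G}; {D}⁺ = {D} — none reach the full schema.

{B, D}, {D, F}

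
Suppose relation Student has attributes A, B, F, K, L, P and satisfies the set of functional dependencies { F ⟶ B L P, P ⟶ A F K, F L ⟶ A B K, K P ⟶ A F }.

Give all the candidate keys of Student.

{F}, {P}

{F}⁺: F→BLP adds B, L, P; P→AFK adds A, K → {A, B, F, K, L, P}.
{P}⁺: P→AFK adds A, F, K; F→BLP adds B, L → {A, B, F, K, L, P}.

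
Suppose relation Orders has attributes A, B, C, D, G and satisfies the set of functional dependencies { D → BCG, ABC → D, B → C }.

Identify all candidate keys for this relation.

{A, B}⁺: B→C adds C; ABC→D adds D; D→BCG adds G → {A, B, C, D, G}. Minimal: {B}⁺ = {B, C}; {A}⁺ = {A} — none reach the full schema.
{A, D}⁺: D→BCG adds B, C, G → {A, B, C, D, G}. Minimal: {D}⁺ = {B, C, D, G}; {A}⁺ = {A} — none reach the full schema.

{A, B}, {A, D}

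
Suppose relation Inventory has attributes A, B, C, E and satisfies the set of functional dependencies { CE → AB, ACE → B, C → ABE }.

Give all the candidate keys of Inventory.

{C}

{C}⁺: C→ABE adds A, B, E → {A, B, C, E}.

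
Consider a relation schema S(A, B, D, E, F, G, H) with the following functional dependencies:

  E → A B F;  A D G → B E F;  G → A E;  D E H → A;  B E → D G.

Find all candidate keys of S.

{E, H}, {G, H}

{E, H}⁺: E→ABF adds A, B, F; BE→DG adds D, G → {A, B, D, E, F, G, H}.
{G, H}⁺: G→AE adds A, E; E→ABF adds B, F; BE→DG adds D → {A, B, D, E, F, G, H}.
Any other superkey contains one of these as a subset, so there are no further candidate keys.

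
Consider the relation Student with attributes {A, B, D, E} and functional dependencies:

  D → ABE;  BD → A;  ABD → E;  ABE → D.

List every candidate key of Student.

{D}⁺: D→ABE adds A, B, E → {A, B, D, E}.
{A, B, E}⁺: ABE→D adds D → {A, B, D, E}. Minimal: {B, E}⁺ = {B, E}; {A, E}⁺ = {A, E}; {A, B}⁺ = {A, B} — none reach the full schema.

D; ABE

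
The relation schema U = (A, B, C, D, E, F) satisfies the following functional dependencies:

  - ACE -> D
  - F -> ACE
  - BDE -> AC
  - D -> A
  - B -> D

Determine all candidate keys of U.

Attributes B, F never appear on any right-hand side, so every candidate key must contain {B, F}.
{B, F}⁺ = {A, B, C, D, E, F}, which is all of the schema, so {B, F} is the only candidate key.

{B, F}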